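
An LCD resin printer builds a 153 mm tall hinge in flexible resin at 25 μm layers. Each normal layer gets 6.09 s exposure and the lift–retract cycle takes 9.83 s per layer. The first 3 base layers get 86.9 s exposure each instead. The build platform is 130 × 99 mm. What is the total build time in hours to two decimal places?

27.13 hours

Number of layers: 153 / 0.025 → 6120 (rounded up).
Bottom layers = 3 × (86.9 + 9.83), so 290.19 s.
Remaining layers = 6117 × (6.09 + 9.83), so 97382.64 s.
Total = 290.19 + 97382.64 = 97672.83 s = 27.13 hours.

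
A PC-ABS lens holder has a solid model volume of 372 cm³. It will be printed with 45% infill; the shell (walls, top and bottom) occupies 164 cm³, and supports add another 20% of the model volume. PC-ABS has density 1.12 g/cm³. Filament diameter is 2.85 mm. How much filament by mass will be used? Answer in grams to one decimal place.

371.8 g

Interior volume = 372 − 164 = 208 cm³.
Deposited infill = 0.45 × 208 = 93.6 cm³.
Support = 0.20 × 372, so 74.4 cm³.
Total printed volume = 164 + 93.6 + 74.4, so 332 cm³.
Mass = 332 × 1.12, so 371.84 g.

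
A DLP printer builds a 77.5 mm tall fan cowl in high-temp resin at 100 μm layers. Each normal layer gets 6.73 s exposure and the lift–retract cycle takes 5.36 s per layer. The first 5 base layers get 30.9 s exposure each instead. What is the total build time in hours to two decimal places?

Layers = ⌈77.5/0.1⌉ = 775.
Burn-in layers = 5 × (30.9 + 5.36) = 181.3 s.
Regular layers = 770 × (6.73 + 5.36) = 9309.3 s.
Total = 181.3 + 9309.3 = 9490.6 s = 2.64 hours.

2.64 hours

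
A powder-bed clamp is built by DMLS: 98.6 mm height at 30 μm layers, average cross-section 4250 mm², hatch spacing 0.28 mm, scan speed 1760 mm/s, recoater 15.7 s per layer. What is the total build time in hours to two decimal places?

22.21 hours

Number of layers: 98.6 / 0.03 → 3287 (rounded up).
Hatch length per layer: 4250 / 0.28 → 15178.6 mm.
Laser time per layer = 15178.6 / 1760, so 8.6242 s.
Layer cycle: 8.6242 + 15.7 → 24.3242 s.
Total: 3287 × 24.3242 s = 79953.6454 s → 22.21 hours.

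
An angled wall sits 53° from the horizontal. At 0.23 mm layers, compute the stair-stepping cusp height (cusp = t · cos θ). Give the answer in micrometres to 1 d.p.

138.4 μm

h_c = t·cos θ = 0.23 × 0.6018 = 0.138414 mm (138.4 μm).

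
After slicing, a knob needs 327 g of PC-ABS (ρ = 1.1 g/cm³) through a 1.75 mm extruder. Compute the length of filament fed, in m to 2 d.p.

Extruded volume: 327/1.1 = 297.2727 cm³ (297272.7 mm³).
A = π r² = π × 0.875² = 2.4053 mm².
L = V/A = 297272.7/2.4053 = 123590.7 mm → 123.59 m.

123.59 m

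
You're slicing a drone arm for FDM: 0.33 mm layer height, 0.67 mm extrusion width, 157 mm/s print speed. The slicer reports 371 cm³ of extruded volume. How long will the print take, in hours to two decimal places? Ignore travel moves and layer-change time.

2.97 hours

Extrusion cross-section = 0.33 × 0.67 = 0.2211 mm².
Toolpath length = 371 cm³ / 0.2211 mm² = 371000 / 0.2211 = 1677973.8 mm.
Extrusion time = 1677973.8 / 157, so 10687.7 s.
That's 10687.7 s → 2.97 hours.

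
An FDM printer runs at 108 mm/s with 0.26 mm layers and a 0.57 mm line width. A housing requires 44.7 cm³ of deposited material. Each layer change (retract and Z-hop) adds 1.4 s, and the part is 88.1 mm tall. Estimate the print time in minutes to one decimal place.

Bead cross-section: 0.26 × 0.57 → 0.1482 mm².
Path length: 44700 mm³ / 0.1482 mm² → 301619.4 mm.
Time extruding = 301619.4 / 108, so 2792.8 s.
Layer count = ceil(88.1 / 0.26) = 339.
Non-print overhead: 339 × 1.4 → 474.6 s.
Total = 2792.8 + 474.6 = 3267.4 s = 54.5 minutes.

54.5 minutes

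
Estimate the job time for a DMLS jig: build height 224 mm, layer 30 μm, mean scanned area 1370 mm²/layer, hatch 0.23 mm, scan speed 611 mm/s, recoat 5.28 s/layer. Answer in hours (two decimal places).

Layers = ⌈224/0.03⌉ = 7467.
Scan path per layer = 1370 / 0.23, so 5956.5 mm.
Per-layer scan time = 5956.5 / 611 = 9.7488 s.
Per-layer time: 9.7488 + 5.28 → 15.0288 s.
7467 layers × 15.0288 s/layer = 112220.0496 s, i.e. 31.17 hours.

31.17 hours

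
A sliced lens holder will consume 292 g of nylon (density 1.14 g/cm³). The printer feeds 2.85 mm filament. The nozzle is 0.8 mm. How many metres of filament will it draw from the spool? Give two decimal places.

40.15 m

Volume = 292 g / 1.14 g·cm⁻³ = 256.1404 cm³ = 256140.4 mm³.
Filament cross-section = π × (2.85/2)² = 6.3794 mm².
Length = 256140.4 / 6.3794 = 40151.17 mm = 40.15 m.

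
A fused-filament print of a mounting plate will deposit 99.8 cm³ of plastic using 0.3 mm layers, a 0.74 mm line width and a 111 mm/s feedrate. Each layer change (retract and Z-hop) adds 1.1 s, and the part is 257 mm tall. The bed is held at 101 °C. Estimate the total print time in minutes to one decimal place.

83.2 minutes

Bead cross-section: 0.3 × 0.74 → 0.222 mm².
Path length: 99800 mm³ / 0.222 mm² → 449549.5 mm.
Extrusion time = 449549.5 / 111, so 4050 s.
Layer count = ceil(257 / 0.3) = 857.
Z-hop total: 857 × 1.1 → 942.7 s.
Total = 4050 + 942.7 = 4992.7 s = 83.2 minutes.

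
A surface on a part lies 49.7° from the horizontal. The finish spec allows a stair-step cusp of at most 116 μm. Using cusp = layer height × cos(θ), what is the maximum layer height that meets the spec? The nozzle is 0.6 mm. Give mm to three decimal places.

cos(49.7°) = 0.6468; t_max = 0.116/0.6468 = 0.179 mm.

0.179 mm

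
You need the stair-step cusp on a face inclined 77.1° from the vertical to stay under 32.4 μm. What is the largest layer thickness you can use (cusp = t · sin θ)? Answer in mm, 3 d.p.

t = h_c / sin θ = 0.0324 / 0.9748 = 0.033 mm.

0.033 mm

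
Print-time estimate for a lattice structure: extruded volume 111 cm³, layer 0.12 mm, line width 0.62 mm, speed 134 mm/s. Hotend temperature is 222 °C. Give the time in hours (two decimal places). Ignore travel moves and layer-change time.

Extrusion cross-section = 0.12 × 0.62 = 0.0744 mm².
Total extruded path = 111000/0.0744 = 1491935.5 mm.
Time extruding: 1491935.5 / 134 → 11133.8 s.
11133.8 s = 3.09 hours.

3.09 hours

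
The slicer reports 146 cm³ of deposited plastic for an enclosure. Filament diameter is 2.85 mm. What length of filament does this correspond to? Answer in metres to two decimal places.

22.89 m

Filament cross-section = π × (2.85/2)² = 6.3794 mm².
L = 146000 mm³ / 6.3794 mm² = 22886.16 mm, i.e. 22.89 m.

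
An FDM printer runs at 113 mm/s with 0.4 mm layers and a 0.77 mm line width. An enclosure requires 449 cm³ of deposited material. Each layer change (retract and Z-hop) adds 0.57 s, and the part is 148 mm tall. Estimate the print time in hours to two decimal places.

3.64 hours

Bead cross-section = 0.4 × 0.77, so 0.308 mm².
Total extruded path = 449000/0.308 = 1457792.2 mm.
Time extruding: 1457792.2 / 113 → 12900.8 s.
Layers = ⌈148/0.4⌉ = 370.
Z-hop total: 370 × 0.57 → 210.9 s.
Altogether 12900.8 + 210.9 = 13111.7 s, i.e. 3.64 hours.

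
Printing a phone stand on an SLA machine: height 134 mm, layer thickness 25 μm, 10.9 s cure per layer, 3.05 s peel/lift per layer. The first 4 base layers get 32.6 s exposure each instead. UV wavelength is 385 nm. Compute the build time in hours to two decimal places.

Number of layers: 134 / 0.025 → 5360 (rounded up).
Bottom layers: 4 × (32.6 + 3.05) → 142.6 s.
Normal layers: 5356 × (10.9 + 3.05) → 74716.2 s.
Sum: 142.6 + 74716.2 = 74858.8 s → 20.79 hours.

20.79 hours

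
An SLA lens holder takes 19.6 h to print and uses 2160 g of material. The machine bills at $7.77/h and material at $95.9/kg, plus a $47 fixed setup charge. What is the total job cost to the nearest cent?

$406.44

Time charge = 7.77 × 19.6 = $152.292.
Material charge = 95.9 × 2160/1000, so $207.144.
Total = 152.292 + 207.144 + 47 = 406.436 ≈ $406.44.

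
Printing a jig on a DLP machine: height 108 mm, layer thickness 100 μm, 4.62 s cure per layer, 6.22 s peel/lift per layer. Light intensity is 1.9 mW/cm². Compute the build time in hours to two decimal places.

Number of layers: 108 / 0.1 → 1080 (rounded up).
Per-layer time = 4.62 + 6.22, so 10.84 s.
Total = 1080 × 10.84 = 11707.2 s = 3.25 hours.

3.25 hours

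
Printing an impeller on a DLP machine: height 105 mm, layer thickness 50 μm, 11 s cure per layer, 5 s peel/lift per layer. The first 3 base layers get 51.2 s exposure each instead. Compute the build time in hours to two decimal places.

Number of layers: 105 / 0.05 → 2100 (rounded up).
Burn-in layers: 3 × (51.2 + 5) → 168.6 s.
Remaining layers: 2097 × (11 + 5) → 33552 s.
Sum: 168.6 + 33552 = 33720.6 s → 9.37 hours.

9.37 hours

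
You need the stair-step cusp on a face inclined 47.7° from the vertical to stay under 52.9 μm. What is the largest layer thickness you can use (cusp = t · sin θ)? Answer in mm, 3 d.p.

0.072 mm

sin(47.7°) = 0.7396; t_max = 0.0529/0.7396 = 0.072 mm.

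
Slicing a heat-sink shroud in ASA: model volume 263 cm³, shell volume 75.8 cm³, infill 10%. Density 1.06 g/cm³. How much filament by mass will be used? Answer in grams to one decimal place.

100.2 g

Infill region = 263 − 75.8, so 187.2 cm³.
Infill deposited: 0.10 × 187.2 → 18.72 cm³.
Deposited volume = 75.8 + 18.72 = 94.52 cm³.
Mass = 94.52 × 1.06 = 100.1912 g.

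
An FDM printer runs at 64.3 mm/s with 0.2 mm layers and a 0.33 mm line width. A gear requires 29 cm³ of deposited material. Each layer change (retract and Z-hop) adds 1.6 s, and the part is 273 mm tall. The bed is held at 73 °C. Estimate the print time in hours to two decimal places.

Line area: 0.2 × 0.33 → 0.066 mm².
Path length: 29000 mm³ / 0.066 mm² → 439393.9 mm.
Time extruding = 439393.9 / 64.3 = 6833.5 s.
Layer count = ceil(273 / 0.2) = 1365.
Layer-change overhead: 1365 × 1.6 → 2184 s.
Altogether 6833.5 + 2184 = 9017.5 s, i.e. 2.50 hours.

2.50 hours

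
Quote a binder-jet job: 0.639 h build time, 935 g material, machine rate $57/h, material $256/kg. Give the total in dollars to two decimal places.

Time charge: 57 × 0.639 → $36.423.
Feedstock cost = 256 × 935/1000 = $239.36.
Total = 36.423 + 239.36 = 275.783 ≈ $275.78.

$275.78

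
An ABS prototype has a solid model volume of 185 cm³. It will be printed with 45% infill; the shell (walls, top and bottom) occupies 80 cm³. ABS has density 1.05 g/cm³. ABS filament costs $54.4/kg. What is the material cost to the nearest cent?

$7.27

Volume inside the shell = 185 − 80, so 105 cm³.
Deposited infill: 0.45 × 105 → 47.25 cm³.
Deposited volume: 80 + 47.25 → 127.25 cm³.
Mass = 127.25 × 1.05 = 133.6125 g.
Cost = 133.6125 g / 1000 × $54.4/kg = $7.27.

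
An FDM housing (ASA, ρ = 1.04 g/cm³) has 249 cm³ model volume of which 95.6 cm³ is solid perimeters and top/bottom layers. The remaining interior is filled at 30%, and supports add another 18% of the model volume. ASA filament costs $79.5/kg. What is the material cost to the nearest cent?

$15.41

Volume inside the shell: 249 − 95.6 → 153.4 cm³.
Infill volume: 0.30 × 153.4 → 46.02 cm³.
Support = 0.18 × 249 = 44.82 cm³.
Deposited volume = 95.6 + 46.02 + 44.82, so 186.44 cm³.
Mass = 186.44 × 1.04, so 193.8976 g.
Cost = 193.8976 g / 1000 × $79.5/kg = $15.41.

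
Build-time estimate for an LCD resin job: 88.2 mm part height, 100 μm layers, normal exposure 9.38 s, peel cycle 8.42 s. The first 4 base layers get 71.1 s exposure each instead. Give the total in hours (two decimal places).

4.43 hours

Layer count = ceil(88.2 / 0.1) = 882.
Burn-in layers: 4 × (71.1 + 8.42) → 318.08 s.
Normal layers: 878 × (9.38 + 8.42) → 15628.4 s.
Total = 318.08 + 15628.4 = 15946.48 s = 4.43 hours.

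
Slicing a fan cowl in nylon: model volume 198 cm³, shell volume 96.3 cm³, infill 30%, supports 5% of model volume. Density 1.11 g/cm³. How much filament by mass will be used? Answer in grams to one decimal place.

151.7 g

Infill region = 198 − 96.3 = 101.7 cm³.
Infill volume = 0.30 × 101.7, so 30.51 cm³.
Support = 0.05 × 198, so 9.9 cm³.
Total printed volume: 96.3 + 30.51 + 9.9 → 136.71 cm³.
Mass = 136.71 × 1.11, so 151.7481 g.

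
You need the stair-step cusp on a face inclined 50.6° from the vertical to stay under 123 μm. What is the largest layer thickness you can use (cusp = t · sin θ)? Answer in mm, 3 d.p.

Layer height = cusp / sin(50.6°) = 0.123 / 0.7727 = 0.159 mm.

0.159 mm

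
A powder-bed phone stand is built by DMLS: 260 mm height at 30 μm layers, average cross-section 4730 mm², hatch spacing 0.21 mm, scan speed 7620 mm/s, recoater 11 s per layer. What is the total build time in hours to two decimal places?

33.60 hours

Layers = ⌈260/0.03⌉ = 8667.
Per-layer scan distance: 4730 / 0.21 → 22523.8 mm.
Laser time per layer = 22523.8 / 7620, so 2.9559 s.
Per-layer time = 2.9559 + 11, so 13.9559 s.
8667 layers × 13.9559 s/layer = 120955.7853 s, i.e. 33.60 hours.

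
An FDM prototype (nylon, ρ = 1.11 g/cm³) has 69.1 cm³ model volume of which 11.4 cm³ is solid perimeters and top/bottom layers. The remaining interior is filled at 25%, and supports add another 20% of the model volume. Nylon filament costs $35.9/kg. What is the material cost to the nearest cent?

Volume inside the shell: 69.1 − 11.4 → 57.7 cm³.
Infill volume = 0.25 × 57.7 = 14.425 cm³.
Support = 0.20 × 69.1 = 13.82 cm³.
Total printed volume = 11.4 + 14.425 + 13.82 = 39.645 cm³.
Mass: 39.645 × 1.11 → 44.00595 g.
At $35.9/kg: 44.00595/1000 × 35.9 = $1.58.

$1.58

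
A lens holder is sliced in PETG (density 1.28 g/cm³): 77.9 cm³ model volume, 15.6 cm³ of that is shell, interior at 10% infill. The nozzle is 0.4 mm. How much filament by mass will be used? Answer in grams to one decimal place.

Infill region: 77.9 − 15.6 → 62.3 cm³.
Infill deposited = 0.10 × 62.3 = 6.23 cm³.
Total printed volume = 15.6 + 6.23 = 21.83 cm³.
Mass = 21.83 × 1.28, so 27.9424 g.

27.9 g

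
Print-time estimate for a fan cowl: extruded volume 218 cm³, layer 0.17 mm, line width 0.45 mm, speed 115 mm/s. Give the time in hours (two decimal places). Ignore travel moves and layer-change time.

6.88 hours

Line area: 0.17 × 0.45 → 0.0765 mm².
Toolpath length = 218 cm³ / 0.0765 mm² = 218000 / 0.0765 = 2849673.2 mm.
Time extruding: 2849673.2 / 115 → 24779.8 s.
In the requested units: 24779.8 s = 6.88 hours.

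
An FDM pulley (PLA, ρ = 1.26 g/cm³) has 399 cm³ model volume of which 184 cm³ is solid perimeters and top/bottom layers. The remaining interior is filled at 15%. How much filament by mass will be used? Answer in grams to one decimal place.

272.5 g

Volume inside the shell: 399 − 184 → 215 cm³.
Deposited infill = 0.15 × 215, so 32.25 cm³.
Deposited volume = 184 + 32.25, so 216.25 cm³.
Mass: 216.25 × 1.26 → 272.475 g.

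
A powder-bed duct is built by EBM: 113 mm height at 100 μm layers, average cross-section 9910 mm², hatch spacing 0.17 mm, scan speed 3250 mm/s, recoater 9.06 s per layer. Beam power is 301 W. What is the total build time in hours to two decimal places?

Layers = ⌈113/0.1⌉ = 1130.
Per-layer scan distance = 9910 / 0.17 = 58294.1 mm.
Beam time per layer: 58294.1 / 3250 → 17.9366 s.
Time per layer = 17.9366 + 9.06 = 26.9966 s.
1130 layers × 26.9966 s/layer = 30506.158 s, i.e. 8.47 hours.

8.47 hours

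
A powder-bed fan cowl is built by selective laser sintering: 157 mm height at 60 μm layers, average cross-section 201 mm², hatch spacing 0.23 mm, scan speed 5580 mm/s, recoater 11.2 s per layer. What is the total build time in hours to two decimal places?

8.26 hours

Layers = ⌈157/0.06⌉ = 2617.
Scan path per layer = 201 / 0.23, so 873.9 mm.
Scan time per layer: 873.9 / 5580 → 0.1566 s.
Layer cycle: 0.1566 + 11.2 → 11.3566 s.
Total: 2617 × 11.3566 s = 29720.2222 s → 8.26 hours.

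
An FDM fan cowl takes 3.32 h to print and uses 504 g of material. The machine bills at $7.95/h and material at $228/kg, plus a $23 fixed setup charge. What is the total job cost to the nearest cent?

Time charge: 7.95 × 3.32 → $26.394.
Material cost = 228 × 504/1000, so $114.912.
Total = 26.394 + 114.912 + 23 = 164.306 ≈ $164.31.

$164.31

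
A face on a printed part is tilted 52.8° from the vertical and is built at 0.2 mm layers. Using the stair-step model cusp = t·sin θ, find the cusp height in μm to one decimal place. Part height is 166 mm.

159.3 μm

Cusp = layer height × sin(52.8°) = 0.2 × 0.7965 = 0.1593 mm = 159.3 μm.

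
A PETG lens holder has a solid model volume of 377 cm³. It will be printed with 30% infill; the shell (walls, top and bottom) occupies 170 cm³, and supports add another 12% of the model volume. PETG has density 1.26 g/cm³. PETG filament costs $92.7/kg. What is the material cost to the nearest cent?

Interior volume = 377 − 170, so 207 cm³.
Infill volume = 0.30 × 207, so 62.1 cm³.
Support = 0.12 × 377 = 45.24 cm³.
Deposited volume = 170 + 62.1 + 45.24 = 277.34 cm³.
Mass = 277.34 × 1.26, so 349.4484 g.
Cost = 349.4484 g / 1000 × $92.7/kg = $32.39.

$32.39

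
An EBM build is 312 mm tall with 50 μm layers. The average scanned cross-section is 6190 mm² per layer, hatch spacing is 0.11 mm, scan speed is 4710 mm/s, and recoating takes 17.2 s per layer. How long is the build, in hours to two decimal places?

Layer count = ceil(312 / 0.05) = 6240.
Hatch length per layer = 6190 / 0.11, so 56272.7 mm.
Per-layer scan time = 56272.7 / 4710 = 11.9475 s.
Time per layer: 11.9475 + 17.2 → 29.1475 s.
6240 layers × 29.1475 s/layer = 181880.4 s, i.e. 50.52 hours.

50.52 hours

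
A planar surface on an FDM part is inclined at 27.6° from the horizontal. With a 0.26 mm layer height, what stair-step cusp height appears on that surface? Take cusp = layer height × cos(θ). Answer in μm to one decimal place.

h_c = t·cos θ = 0.26 × 0.8862 = 0.230412 mm (230.4 μm).

230.4 μm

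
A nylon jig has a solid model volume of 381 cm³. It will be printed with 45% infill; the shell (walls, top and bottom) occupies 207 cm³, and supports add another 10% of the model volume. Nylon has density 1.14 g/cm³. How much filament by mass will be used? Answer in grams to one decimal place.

Interior volume: 381 − 207 → 174 cm³.
Infill deposited = 0.45 × 174 = 78.3 cm³.
Support = 0.10 × 381 = 38.1 cm³.
Total printed volume: 207 + 78.3 + 38.1 → 323.4 cm³.
Mass: 323.4 × 1.14 → 368.676 g.

368.7 g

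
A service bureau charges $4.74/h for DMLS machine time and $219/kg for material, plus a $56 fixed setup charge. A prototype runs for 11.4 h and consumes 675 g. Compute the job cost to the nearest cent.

$257.86

Time charge = 4.74 × 11.4, so $54.036.
Material cost = 219 × 675/1000 = $147.825.
Total = 54.036 + 147.825 + 56 = 257.861 ≈ $257.86.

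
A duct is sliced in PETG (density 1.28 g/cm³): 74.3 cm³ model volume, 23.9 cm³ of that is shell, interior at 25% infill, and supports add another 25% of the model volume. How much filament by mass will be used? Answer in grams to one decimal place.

Infill region = 74.3 − 23.9, so 50.4 cm³.
Deposited infill: 0.25 × 50.4 → 12.6 cm³.
Support: 0.25 × 74.3 → 18.575 cm³.
Total extruded = 23.9 + 12.6 + 18.575, so 55.075 cm³.
Mass = 55.075 × 1.28 = 70.496 g.

70.5 g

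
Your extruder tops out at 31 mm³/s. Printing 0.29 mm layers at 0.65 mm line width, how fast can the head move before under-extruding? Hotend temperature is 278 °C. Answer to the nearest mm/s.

164 mm/s

Bead cross-section = 0.29 × 0.65 = 0.1885 mm².
v_max = Q/A = 31/0.1885 = 164.46 mm/s → 164 mm/s.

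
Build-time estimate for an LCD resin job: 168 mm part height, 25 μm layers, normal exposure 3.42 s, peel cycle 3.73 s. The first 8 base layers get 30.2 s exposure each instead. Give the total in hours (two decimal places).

13.41 hours

Layers = ⌈168/0.025⌉ = 6720.
Burn-in layers: 8 × (30.2 + 3.73) → 271.44 s.
Regular layers = 6712 × (3.42 + 3.73), so 47990.8 s.
Total = 271.44 + 47990.8 = 48262.24 s = 13.41 hours.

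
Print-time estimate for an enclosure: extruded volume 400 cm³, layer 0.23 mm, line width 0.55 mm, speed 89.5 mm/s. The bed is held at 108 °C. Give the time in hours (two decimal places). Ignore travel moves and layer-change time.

Line area: 0.23 × 0.55 → 0.1265 mm².
Path length: 400000 mm³ / 0.1265 mm² → 3162055.3 mm.
Extrusion time = 3162055.3 / 89.5, so 35330.2 s.
35330.2 s = 9.81 hours.

9.81 hours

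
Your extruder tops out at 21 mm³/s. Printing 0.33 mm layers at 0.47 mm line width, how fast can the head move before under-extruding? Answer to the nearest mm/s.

135 mm/s

A: 0.33 × 0.47 → 0.1551 mm².
v_max = Q/A = 21/0.1551 = 135.40 mm/s → 135 mm/s.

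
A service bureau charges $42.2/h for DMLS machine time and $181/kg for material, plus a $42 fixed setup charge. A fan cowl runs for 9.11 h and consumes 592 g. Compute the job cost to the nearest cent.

$533.59

Time charge: 42.2 × 9.11 → $384.442.
Feedstock cost = 181 × 592/1000, so $107.152.
Adding setup: 384.442 + 107.152 + 42 → 533.594 ≈ $533.59.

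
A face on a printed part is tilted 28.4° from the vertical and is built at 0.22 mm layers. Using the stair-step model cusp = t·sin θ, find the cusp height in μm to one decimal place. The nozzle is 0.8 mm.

sin(28.4°) = 0.4756, so cusp = 0.22 × 0.4756 = 0.104632 mm → 104.6 μm.

104.6 μm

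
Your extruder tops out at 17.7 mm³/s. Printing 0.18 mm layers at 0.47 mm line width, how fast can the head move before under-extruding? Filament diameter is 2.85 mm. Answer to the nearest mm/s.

A = 0.18 × 0.47 = 0.0846 mm².
Max speed = 17.7 / 0.0846 = 209.22 ≈ 209 mm/s.

209 mm/s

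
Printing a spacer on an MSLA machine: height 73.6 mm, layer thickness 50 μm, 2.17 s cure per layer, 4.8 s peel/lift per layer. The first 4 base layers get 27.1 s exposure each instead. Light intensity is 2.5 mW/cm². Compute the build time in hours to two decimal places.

2.88 hours

Layer count = ceil(73.6 / 0.05) = 1472.
Bottom layers = 4 × (27.1 + 4.8) = 127.6 s.
Regular layers: 1468 × (2.17 + 4.8) → 10231.96 s.
Sum: 127.6 + 10231.96 = 10359.56 s → 2.88 hours.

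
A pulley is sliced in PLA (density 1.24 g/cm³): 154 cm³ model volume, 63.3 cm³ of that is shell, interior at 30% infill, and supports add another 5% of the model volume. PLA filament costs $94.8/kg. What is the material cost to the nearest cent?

Infill region = 154 − 63.3 = 90.7 cm³.
Deposited infill = 0.30 × 90.7 = 27.21 cm³.
Support = 0.05 × 154 = 7.7 cm³.
Total printed volume: 63.3 + 27.21 + 7.7 → 98.21 cm³.
Mass = 98.21 × 1.24, so 121.7804 g.
At $94.8/kg: 121.7804/1000 × 94.8 = $11.54.

$11.54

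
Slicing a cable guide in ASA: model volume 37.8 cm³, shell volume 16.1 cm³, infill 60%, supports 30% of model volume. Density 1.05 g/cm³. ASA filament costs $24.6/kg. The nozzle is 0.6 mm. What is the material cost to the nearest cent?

Infill region = 37.8 − 16.1 = 21.7 cm³.
Deposited infill = 0.60 × 21.7, so 13.02 cm³.
Support: 0.30 × 37.8 → 11.34 cm³.
Total extruded: 16.1 + 13.02 + 11.34 → 40.46 cm³.
Mass = 40.46 × 1.05 = 42.483 g.
At $24.6/kg: 42.483/1000 × 24.6 = $1.05.

$1.05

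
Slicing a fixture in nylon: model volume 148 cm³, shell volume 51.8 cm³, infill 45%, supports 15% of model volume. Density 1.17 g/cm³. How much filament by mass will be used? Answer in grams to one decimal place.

Volume inside the shell = 148 − 51.8, so 96.2 cm³.
Infill deposited = 0.45 × 96.2 = 43.29 cm³.
Support = 0.15 × 148 = 22.2 cm³.
Total printed volume = 51.8 + 43.29 + 22.2 = 117.29 cm³.
Mass = 117.29 × 1.17, so 137.2293 g.

137.2 g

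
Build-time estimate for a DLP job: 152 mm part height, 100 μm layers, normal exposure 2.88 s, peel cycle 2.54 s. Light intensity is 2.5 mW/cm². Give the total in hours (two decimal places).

2.29 hours

Layers = ⌈152/0.1⌉ = 1520.
Per-layer time: 2.88 + 2.54 → 5.42 s.
Total = 1520 × 5.42 = 8238.4 s = 2.29 hours.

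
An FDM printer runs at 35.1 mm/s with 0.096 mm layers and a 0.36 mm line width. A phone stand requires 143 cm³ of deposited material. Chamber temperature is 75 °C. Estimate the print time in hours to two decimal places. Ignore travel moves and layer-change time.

32.75 hours

Extrusion cross-section = 0.096 × 0.36 = 0.03456 mm².
Total extruded path = 143000/0.03456 = 4137731.5 mm.
Time extruding: 4137731.5 / 35.1 → 117884.1 s.
That's 117884.1 s → 32.75 hours.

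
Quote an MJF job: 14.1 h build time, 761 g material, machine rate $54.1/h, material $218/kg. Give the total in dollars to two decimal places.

$928.71

Time charge = 54.1 × 14.1 = $762.81.
Material cost: 218 × 761/1000 → $165.898.
Total = 762.81 + 165.898 = 928.708 ≈ $928.71.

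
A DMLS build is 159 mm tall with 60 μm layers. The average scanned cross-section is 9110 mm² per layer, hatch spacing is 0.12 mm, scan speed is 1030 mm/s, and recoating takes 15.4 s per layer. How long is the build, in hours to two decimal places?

65.59 hours

Layer count = ceil(159 / 0.06) = 2650.
Scan path per layer: 9110 / 0.12 → 75916.7 mm.
Per-layer scan time: 75916.7 / 1030 → 73.7055 s.
Layer cycle = 73.7055 + 15.4 = 89.1055 s.
2650 layers × 89.1055 s/layer = 236129.575 s, i.e. 65.59 hours.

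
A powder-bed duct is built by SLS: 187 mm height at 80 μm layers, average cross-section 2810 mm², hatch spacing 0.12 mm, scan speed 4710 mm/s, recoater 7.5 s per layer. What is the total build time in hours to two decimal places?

8.10 hours

Layer count = ceil(187 / 0.08) = 2338.
Hatch length per layer = 2810 / 0.12 = 23416.7 mm.
Scan time per layer = 23416.7 / 4710 = 4.9717 s.
Layer cycle = 4.9717 + 7.5, so 12.4717 s.
Total: 2338 × 12.4717 s = 29158.8346 s → 8.10 hours.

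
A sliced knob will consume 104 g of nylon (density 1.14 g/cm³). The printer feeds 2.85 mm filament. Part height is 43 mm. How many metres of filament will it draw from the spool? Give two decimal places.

14.30 m

Volume = 104 g / 1.14 g·cm⁻³ = 91.2281 cm³ = 91228.1 mm³.
A = π r² = π × 1.425² = 6.3794 mm².
Length = 91228.1 / 6.3794 = 14300.42 mm = 14.30 m.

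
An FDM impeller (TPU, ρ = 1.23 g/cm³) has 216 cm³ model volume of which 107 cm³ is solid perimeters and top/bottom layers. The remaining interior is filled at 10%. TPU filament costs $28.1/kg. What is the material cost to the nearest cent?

Infill region = 216 − 107 = 109 cm³.
Infill volume: 0.10 × 109 → 10.9 cm³.
Total printed volume = 107 + 10.9 = 117.9 cm³.
Mass = 117.9 × 1.23 = 145.017 g.
At $28.1/kg: 145.017/1000 × 28.1 = $4.07.

$4.07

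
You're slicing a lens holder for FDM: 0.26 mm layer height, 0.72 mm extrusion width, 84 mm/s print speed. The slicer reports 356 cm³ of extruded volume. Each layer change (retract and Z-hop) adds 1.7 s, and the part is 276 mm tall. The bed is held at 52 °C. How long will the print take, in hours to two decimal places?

Extrusion cross-section = 0.26 × 0.72 = 0.1872 mm².
Total extruded path = 356000/0.1872 = 1901709.4 mm.
Time extruding: 1901709.4 / 84 → 22639.4 s.
Layers = ⌈276/0.26⌉ = 1062.
Layer-change overhead = 1062 × 1.7 = 1805.4 s.
Total = 22639.4 + 1805.4 = 24444.8 s = 6.79 hours.

6.79 hours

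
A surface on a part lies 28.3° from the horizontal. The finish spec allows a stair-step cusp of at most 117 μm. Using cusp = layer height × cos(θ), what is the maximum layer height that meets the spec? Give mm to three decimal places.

0.133 mm

Layer height = cusp / cos(28.3°) = 0.117 / 0.8805 = 0.133 mm.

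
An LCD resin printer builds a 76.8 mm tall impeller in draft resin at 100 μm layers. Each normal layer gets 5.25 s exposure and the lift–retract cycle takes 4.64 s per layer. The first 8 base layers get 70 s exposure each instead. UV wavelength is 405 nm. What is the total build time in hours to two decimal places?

Number of layers: 76.8 / 0.1 → 768 (rounded up).
Base layers = 8 × (70 + 4.64), so 597.12 s.
Remaining layers = 760 × (5.25 + 4.64) = 7516.4 s.
Sum: 597.12 + 7516.4 = 8113.52 s → 2.25 hours.

2.25 hours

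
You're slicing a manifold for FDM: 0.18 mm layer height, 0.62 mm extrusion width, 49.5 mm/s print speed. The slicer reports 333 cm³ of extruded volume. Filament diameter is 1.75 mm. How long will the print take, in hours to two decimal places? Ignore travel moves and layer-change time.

16.74 hours

Line area = 0.18 × 0.62 = 0.1116 mm².
Toolpath length = 333 cm³ / 0.1116 mm² = 333000 / 0.1116 = 2983871 mm.
Print-move time: 2983871 / 49.5 → 60280.2 s.
60280.2 s = 16.74 hours.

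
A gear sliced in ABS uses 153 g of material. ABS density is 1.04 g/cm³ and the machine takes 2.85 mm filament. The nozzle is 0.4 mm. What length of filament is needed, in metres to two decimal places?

23.06 m

Extruded volume: 153/1.04 = 147.1154 cm³ (147115.4 mm³).
Filament cross-section = π × (2.85/2)² = 6.3794 mm².
L = V/A = 147115.4/6.3794 = 23061.01 mm → 23.06 m.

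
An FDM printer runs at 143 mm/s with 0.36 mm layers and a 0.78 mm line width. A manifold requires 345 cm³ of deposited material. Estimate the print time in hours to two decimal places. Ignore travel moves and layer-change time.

2.39 hours

Bead cross-section = 0.36 × 0.78 = 0.2808 mm².
Path length: 345000 mm³ / 0.2808 mm² → 1228632.5 mm.
Print-move time = 1228632.5 / 143 = 8591.8 s.
8591.8 s = 2.39 hours.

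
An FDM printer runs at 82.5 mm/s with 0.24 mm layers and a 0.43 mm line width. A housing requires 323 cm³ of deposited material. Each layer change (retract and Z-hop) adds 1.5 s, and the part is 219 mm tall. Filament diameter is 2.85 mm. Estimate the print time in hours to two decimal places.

10.92 hours

Bead cross-section: 0.24 × 0.43 → 0.1032 mm².
Path length: 323000 mm³ / 0.1032 mm² → 3129845 mm.
Time extruding = 3129845 / 82.5, so 37937.5 s.
Layer count = ceil(219 / 0.24) = 913.
Layer-change overhead: 913 × 1.5 → 1369.5 s.
Altogether 37937.5 + 1369.5 = 39307 s, i.e. 10.92 hours.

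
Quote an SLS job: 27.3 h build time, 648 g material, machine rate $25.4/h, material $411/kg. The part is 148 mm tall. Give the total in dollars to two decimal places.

Time charge = 25.4 × 27.3 = $693.42.
Material cost = 411 × 648/1000 = $266.328.
Total = 693.42 + 266.328 = 959.748 ≈ $959.75.

$959.75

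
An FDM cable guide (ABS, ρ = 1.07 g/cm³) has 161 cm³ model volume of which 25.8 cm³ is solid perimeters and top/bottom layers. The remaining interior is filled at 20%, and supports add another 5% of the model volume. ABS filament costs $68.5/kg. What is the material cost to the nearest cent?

$4.46

Interior volume = 161 − 25.8 = 135.2 cm³.
Infill deposited: 0.20 × 135.2 → 27.04 cm³.
Support: 0.05 × 161 → 8.05 cm³.
Total printed volume = 25.8 + 27.04 + 8.05, so 60.89 cm³.
Mass: 60.89 × 1.07 → 65.1523 g.
Cost = 65.1523 g / 1000 × $68.5/kg = $4.46.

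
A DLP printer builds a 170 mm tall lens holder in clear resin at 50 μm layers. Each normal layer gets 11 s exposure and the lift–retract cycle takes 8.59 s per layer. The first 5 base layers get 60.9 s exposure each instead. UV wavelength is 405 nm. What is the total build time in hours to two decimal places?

Number of layers: 170 / 0.05 → 3400 (rounded up).
Burn-in layers: 5 × (60.9 + 8.59) → 347.45 s.
Regular layers = 3395 × (11 + 8.59), so 66508.05 s.
Total = 347.45 + 66508.05 = 66855.5 s = 18.57 hours.

18.57 hours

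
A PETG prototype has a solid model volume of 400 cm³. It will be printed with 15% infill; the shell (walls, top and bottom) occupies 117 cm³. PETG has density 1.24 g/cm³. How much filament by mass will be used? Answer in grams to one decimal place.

Infill region = 400 − 117 = 283 cm³.
Infill deposited = 0.15 × 283 = 42.45 cm³.
Total extruded = 117 + 42.45 = 159.45 cm³.
Mass = 159.45 × 1.24, so 197.718 g.

197.7 g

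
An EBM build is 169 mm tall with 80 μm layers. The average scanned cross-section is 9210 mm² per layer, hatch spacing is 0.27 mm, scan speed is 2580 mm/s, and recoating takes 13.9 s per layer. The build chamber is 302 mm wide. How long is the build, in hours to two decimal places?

15.92 hours

Layers = ⌈169/0.08⌉ = 2113.
Per-layer scan distance = 9210 / 0.27 = 34111.1 mm.
Beam time per layer = 34111.1 / 2580 = 13.2214 s.
Per-layer time = 13.2214 + 13.9, so 27.1214 s.
2113 layers × 27.1214 s/layer = 57307.5182 s, i.e. 15.92 hours.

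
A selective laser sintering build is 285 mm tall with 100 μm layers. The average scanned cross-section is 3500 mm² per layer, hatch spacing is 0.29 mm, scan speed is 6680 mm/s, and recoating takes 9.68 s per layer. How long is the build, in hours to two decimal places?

Layers = ⌈285/0.1⌉ = 2850.
Scan path per layer = 3500 / 0.29 = 12069 mm.
Per-layer scan time = 12069 / 6680, so 1.8067 s.
Time per layer = 1.8067 + 9.68 = 11.4867 s.
2850 layers × 11.4867 s/layer = 32737.095 s, i.e. 9.09 hours.

9.09 hours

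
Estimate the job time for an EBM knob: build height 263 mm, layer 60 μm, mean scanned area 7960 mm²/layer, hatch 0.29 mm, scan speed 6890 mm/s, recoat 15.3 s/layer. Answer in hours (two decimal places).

Layer count = ceil(263 / 0.06) = 4384.
Hatch length per layer = 7960 / 0.29 = 27448.3 mm.
Scan time per layer: 27448.3 / 6890 → 3.9838 s.
Layer cycle = 3.9838 + 15.3, so 19.2838 s.
Total: 4384 × 19.2838 s = 84540.1792 s → 23.48 hours.

23.48 hours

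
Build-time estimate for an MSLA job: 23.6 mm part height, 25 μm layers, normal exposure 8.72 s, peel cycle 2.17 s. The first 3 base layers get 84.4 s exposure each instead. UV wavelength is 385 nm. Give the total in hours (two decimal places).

Layers = ⌈23.6/0.025⌉ = 944.
Bottom layers = 3 × (84.4 + 2.17) = 259.71 s.
Remaining layers = 941 × (8.72 + 2.17), so 10247.49 s.
Total = 259.71 + 10247.49 = 10507.2 s = 2.92 hours.

2.92 hours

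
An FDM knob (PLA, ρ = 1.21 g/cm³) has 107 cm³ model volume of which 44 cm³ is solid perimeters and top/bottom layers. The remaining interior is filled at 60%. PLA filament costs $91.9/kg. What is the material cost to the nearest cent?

Volume inside the shell = 107 − 44 = 63 cm³.
Infill volume = 0.60 × 63, so 37.8 cm³.
Total printed volume = 44 + 37.8, so 81.8 cm³.
Mass = 81.8 × 1.21, so 98.978 g.
Cost = 98.978 g / 1000 × $91.9/kg = $9.10.

$9.10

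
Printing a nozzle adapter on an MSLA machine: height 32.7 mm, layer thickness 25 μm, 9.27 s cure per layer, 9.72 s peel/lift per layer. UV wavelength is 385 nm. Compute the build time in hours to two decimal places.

6.90 hours

Layer count = ceil(32.7 / 0.025) = 1308.
Each layer takes = 9.27 + 9.72, so 18.99 s.
Build time: 1308 × 18.99 s = 24838.92 s, i.e. 6.90 hours.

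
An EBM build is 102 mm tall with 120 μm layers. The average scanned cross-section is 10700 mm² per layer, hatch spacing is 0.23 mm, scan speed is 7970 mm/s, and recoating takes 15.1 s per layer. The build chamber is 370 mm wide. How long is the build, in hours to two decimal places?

4.94 hours

Layers = ⌈102/0.12⌉ = 850.
Per-layer scan distance = 10700 / 0.23, so 46521.7 mm.
Scan time per layer = 46521.7 / 7970, so 5.8371 s.
Layer cycle = 5.8371 + 15.1, so 20.9371 s.
850 layers × 20.9371 s/layer = 17796.535 s, i.e. 4.94 hours.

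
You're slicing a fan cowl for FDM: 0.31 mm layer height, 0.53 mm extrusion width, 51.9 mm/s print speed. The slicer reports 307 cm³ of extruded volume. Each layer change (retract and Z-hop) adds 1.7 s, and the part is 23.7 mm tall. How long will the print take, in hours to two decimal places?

10.04 hours

Bead cross-section = 0.31 × 0.53, so 0.1643 mm².
Path length: 307000 mm³ / 0.1643 mm² → 1868533.2 mm.
Print-move time = 1868533.2 / 51.9 = 36002.6 s.
Layers = ⌈23.7/0.31⌉ = 77.
Layer-change overhead: 77 × 1.7 → 130.9 s.
Altogether 36002.6 + 130.9 = 36133.5 s, i.e. 10.04 hours.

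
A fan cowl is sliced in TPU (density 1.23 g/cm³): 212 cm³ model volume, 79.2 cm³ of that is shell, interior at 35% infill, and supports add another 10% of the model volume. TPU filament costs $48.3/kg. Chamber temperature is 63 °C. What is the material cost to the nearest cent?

$8.73

Infill region: 212 − 79.2 → 132.8 cm³.
Deposited infill = 0.35 × 132.8, so 46.48 cm³.
Support: 0.10 × 212 → 21.2 cm³.
Deposited volume: 79.2 + 46.48 + 21.2 → 146.88 cm³.
Mass: 146.88 × 1.23 → 180.6624 g.
Cost = 180.6624 g / 1000 × $48.3/kg = $8.73.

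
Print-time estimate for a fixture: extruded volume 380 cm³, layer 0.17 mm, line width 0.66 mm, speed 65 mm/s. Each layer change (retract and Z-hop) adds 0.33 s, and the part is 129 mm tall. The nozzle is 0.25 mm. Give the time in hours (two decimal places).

14.54 hours

Bead cross-section: 0.17 × 0.66 → 0.1122 mm².
Toolpath length = 380 cm³ / 0.1122 mm² = 380000 / 0.1122 = 3386809.3 mm.
Time extruding: 3386809.3 / 65 → 52104.8 s.
Number of layers: 129 / 0.17 → 759 (rounded up).
Layer-change overhead = 759 × 0.33, so 250.47 s.
Total = 52104.8 + 250.47 = 52355.27 s = 14.54 hours.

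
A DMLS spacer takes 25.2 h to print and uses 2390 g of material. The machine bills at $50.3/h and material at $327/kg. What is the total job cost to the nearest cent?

Machine cost = 50.3 × 25.2, so $1267.56.
Material cost: 327 × 2390/1000 → $781.53.
Job cost: 1267.56 + 781.53 = $2049.09.

$2049.09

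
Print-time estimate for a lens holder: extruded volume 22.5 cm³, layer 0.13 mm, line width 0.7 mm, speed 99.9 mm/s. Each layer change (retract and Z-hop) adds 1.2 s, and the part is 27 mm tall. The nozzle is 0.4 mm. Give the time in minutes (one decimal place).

45.4 minutes

Bead cross-section = 0.13 × 0.7, so 0.091 mm².
Total extruded path = 22500/0.091 = 247252.7 mm.
Time extruding = 247252.7 / 99.9, so 2475 s.
Number of layers: 27 / 0.13 → 208 (rounded up).
Z-hop total = 208 × 1.2, so 249.6 s.
Total = 2475 + 249.6 = 2724.6 s = 45.4 minutes.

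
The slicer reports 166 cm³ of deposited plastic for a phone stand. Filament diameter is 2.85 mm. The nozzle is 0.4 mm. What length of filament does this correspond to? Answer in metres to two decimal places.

26.02 m

Filament cross-section = π × (2.85/2)² = 6.3794 mm².
L = 166000 mm³ / 6.3794 mm² = 26021.26 mm, i.e. 26.02 m.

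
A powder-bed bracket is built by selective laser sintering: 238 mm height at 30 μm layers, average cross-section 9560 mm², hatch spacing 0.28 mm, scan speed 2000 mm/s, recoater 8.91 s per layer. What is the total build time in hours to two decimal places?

Number of layers: 238 / 0.03 → 7934 (rounded up).
Hatch length per layer = 9560 / 0.28, so 34142.9 mm.
Laser time per layer: 34142.9 / 2000 → 17.0715 s.
Time per layer = 17.0715 + 8.91, so 25.9815 s.
7934 layers × 25.9815 s/layer = 206137.221 s, i.e. 57.26 hours.

57.26 hours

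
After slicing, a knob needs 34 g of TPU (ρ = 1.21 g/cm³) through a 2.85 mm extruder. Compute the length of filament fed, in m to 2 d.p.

4.40 m

Volume = 34 g / 1.21 g·cm⁻³ = 28.0992 cm³ = 28099.2 mm³.
Cross-section of 2.85 mm filament: π·(2.85/2)² = 6.3794 mm².
L = V/A = 28099.2/6.3794 = 4404.68 mm → 4.40 m.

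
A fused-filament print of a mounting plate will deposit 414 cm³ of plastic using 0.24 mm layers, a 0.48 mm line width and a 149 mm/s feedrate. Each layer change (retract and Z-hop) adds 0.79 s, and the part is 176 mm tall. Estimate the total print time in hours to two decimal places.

Bead cross-section = 0.24 × 0.48 = 0.1152 mm².
Toolpath length = 414 cm³ / 0.1152 mm² = 414000 / 0.1152 = 3593750 mm.
Print-move time: 3593750 / 149 → 24119.1 s.
Layers = ⌈176/0.24⌉ = 734.
Non-print overhead: 734 × 0.79 → 579.86 s.
Total = 24119.1 + 579.86 = 24698.96 s = 6.86 hours.

6.86 hours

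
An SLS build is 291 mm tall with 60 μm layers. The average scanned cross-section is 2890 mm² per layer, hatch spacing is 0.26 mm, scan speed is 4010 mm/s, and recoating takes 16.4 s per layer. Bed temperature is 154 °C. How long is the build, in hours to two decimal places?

25.83 hours

Layer count = ceil(291 / 0.06) = 4850.
Per-layer scan distance: 2890 / 0.26 → 11115.4 mm.
Per-layer scan time: 11115.4 / 4010 → 2.7719 s.
Per-layer time: 2.7719 + 16.4 → 19.1719 s.
Build time = 4850 × 19.1719 = 92983.715 s = 25.83 hours.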